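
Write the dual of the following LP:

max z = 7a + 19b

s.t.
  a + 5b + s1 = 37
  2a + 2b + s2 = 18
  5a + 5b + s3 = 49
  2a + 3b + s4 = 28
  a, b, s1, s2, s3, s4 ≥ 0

Primal max cᵀx s.t. Ax ≤ b, x ≥ 0  →  Dual min bᵀy s.t. Aᵀy ≥ c, y ≥ 0.

Minimize: z = 37y1 + 18y2 + 49y3 + 28y4

Subject to:
  y1 + 2y2 + 5y3 + 2y4 ≥ 7
  5y1 + 2y2 + 5y3 + 3y4 ≥ 19
  y1, y2, y3, y4 ≥ 0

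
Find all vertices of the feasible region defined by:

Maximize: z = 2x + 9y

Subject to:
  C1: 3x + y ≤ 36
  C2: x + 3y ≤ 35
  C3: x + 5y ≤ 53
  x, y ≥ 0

(0, 0), (12, 0), (9.125, 8.625), (8, 9), (0, 10.6)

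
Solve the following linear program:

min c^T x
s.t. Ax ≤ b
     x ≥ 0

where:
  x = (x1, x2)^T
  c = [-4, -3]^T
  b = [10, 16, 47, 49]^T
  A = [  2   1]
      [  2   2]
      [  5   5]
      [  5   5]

Evaluate the objective at each vertex of the feasible region:
  z(0, 0) = 0
  z(5, 0) = -20
  z(2, 6) = -26  ←
  z(0, 8) = -24
The minimum is at x1 = 2, x2 = 6.

x1 = 2, x2 = 6, z = -26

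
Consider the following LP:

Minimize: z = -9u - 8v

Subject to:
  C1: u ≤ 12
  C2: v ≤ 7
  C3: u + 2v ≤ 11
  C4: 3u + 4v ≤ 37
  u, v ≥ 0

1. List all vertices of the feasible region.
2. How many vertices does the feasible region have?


1. (0, 0), (11, 0), (0, 5.5)
2. 3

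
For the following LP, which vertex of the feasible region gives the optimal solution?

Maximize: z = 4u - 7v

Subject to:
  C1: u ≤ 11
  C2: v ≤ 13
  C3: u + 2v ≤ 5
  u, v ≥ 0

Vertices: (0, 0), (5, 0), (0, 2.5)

Evaluate the objective at each vertex of the feasible region:
  z(0, 0) = 0
  z(5, 0) = 20  ←
  z(0, 2.5) = -17.5
The maximum is at u = 5, v = 0.

(5, 0)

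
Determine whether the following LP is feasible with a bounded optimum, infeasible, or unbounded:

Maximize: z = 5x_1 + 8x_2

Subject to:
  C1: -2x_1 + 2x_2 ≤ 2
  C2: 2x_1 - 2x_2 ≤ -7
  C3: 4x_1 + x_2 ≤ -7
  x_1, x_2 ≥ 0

Infeasible (no feasible solution exists)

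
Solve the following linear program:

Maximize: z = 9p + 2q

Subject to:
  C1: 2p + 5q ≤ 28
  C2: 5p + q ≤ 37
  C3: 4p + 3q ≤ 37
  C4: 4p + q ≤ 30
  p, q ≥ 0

Evaluate the objective at each vertex of the feasible region:
  z(0, 0) = 0
  z(7.4, 0) = 66.6
  z(7, 2) = 67  ←
  z(6.778, 2.889) = 66.78
  z(0, 5.6) = 11.2
The maximum is at p = 7, q = 2.

p = 7, q = 2, z = 67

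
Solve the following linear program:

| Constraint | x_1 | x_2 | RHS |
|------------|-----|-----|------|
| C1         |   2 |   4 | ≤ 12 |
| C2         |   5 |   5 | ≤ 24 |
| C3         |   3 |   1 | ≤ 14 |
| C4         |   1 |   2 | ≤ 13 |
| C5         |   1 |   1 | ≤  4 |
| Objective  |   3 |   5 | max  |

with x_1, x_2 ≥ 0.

Evaluate the objective at each vertex of the feasible region:
  z(0, 0) = 0
  z(4, 0) = 12
  z(2, 2) = 16  ←
  z(0, 3) = 15
The maximum is at x_1 = 2, x_2 = 2.

x_1 = 2, x_2 = 2, z = 16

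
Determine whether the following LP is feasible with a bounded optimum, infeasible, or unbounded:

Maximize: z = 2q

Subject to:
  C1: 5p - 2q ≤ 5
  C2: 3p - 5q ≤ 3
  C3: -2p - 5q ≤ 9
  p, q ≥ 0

Unbounded (objective can increase without bound)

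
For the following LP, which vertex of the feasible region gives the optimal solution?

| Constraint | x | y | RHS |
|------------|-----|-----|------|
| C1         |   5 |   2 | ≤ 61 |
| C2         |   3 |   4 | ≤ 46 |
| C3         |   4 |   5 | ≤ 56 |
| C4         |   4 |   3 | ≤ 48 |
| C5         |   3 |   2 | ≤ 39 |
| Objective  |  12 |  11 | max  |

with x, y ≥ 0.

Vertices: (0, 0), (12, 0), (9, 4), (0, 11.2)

Evaluate the objective at each vertex of the feasible region:
  z(0, 0) = 0
  z(12, 0) = 144
  z(9, 4) = 152  ←
  z(0, 11.2) = 123.2
The maximum is at x = 9, y = 4.

(9, 4)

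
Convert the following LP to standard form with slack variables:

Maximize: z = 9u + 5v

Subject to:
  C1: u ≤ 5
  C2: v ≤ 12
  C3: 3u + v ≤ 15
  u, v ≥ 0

max z = 9u + 5v

s.t.
  u + s1 = 5
  v + s2 = 12
  3u + v + s3 = 15
  u, v, s1, s2, s3 ≥ 0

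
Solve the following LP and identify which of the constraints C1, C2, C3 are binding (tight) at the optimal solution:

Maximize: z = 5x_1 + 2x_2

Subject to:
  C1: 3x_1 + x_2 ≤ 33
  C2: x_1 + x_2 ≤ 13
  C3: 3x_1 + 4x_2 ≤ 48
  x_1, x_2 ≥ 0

At x_1 = 10, x_2 = 3, compute slack b - a·x for each constraint:
  C1: 33 − 33 = 0  (binding)
  C2: 13 − 13 = 0  (binding)
  C3: 48 − 42 = 6  (slack)

Optimal: x_1 = 10, x_2 = 3
Binding: C1, C2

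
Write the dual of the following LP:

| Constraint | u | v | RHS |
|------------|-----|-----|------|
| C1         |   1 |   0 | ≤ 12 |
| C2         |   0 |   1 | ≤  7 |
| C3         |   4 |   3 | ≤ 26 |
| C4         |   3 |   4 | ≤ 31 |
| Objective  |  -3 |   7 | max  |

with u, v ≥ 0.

Primal max cᵀx s.t. Ax ≤ b, x ≥ 0  →  Dual min bᵀy s.t. Aᵀy ≥ c, y ≥ 0.

Minimize: z = 12y1 + 7y2 + 26y3 + 31y4

Subject to:
  y1 + 4y3 + 3y4 ≥ -3
  y2 + 3y3 + 4y4 ≥ 7
  y1, y2, y3, y4 ≥ 0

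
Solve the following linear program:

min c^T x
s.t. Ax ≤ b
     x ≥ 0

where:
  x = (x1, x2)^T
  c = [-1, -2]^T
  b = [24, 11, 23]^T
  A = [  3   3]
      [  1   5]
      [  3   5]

Evaluate the objective at each vertex of the feasible region:
  z(0, 0) = 0
  z(7.667, 0) = -7.667
  z(6, 1) = -8  ←
  z(0, 2.2) = -4.4
The minimum is at x1 = 6, x2 = 1.

x1 = 6, x2 = 1, z = -8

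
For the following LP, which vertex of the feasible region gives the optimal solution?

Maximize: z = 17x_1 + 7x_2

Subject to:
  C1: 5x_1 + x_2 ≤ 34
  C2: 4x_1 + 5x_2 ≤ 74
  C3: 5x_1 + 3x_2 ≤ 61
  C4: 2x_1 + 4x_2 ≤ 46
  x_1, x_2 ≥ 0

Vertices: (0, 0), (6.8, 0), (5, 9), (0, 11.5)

Evaluate the objective at each vertex of the feasible region:
  z(0, 0) = 0
  z(6.8, 0) = 115.6
  z(5, 9) = 148  ←
  z(0, 11.5) = 80.5
The maximum is at x_1 = 5, x_2 = 9.

(5, 9)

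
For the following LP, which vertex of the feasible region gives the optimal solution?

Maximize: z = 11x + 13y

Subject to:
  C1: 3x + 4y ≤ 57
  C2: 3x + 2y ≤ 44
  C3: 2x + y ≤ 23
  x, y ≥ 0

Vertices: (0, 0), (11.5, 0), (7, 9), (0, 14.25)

Evaluate the objective at each vertex of the feasible region:
  z(0, 0) = 0
  z(11.5, 0) = 126.5
  z(7, 9) = 194  ←
  z(0, 14.25) = 185.2
The maximum is at x = 7, y = 9.

(7, 9)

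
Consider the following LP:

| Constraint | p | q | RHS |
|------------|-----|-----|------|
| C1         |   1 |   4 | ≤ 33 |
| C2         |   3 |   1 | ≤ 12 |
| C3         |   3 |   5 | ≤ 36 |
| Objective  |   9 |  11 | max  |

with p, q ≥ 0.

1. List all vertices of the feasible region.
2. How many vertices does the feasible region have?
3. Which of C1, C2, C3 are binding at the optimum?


1. (0, 0), (4, 0), (2, 6), (0, 7.2)
2. 4
3. C2, C3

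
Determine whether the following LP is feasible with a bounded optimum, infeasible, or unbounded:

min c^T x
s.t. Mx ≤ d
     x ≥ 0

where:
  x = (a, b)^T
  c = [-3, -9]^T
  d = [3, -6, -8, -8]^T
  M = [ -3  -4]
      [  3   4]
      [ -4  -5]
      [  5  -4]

Infeasible (no feasible solution exists)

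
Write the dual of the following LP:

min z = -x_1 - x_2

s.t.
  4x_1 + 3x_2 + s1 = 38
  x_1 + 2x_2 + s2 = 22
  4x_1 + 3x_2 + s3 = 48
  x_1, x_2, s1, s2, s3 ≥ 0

Primal min cᵀx s.t. Ax ≤ b, x ≥ 0  →  Dual max −bᵀy s.t. Aᵀy ≥ −c, y ≥ 0.

Maximize: z = -38y1 - 22y2 - 48y3

Subject to:
  4y1 + y2 + 4y3 ≥ 1
  3y1 + 2y2 + 3y3 ≥ 1
  y1, y2, y3 ≥ 0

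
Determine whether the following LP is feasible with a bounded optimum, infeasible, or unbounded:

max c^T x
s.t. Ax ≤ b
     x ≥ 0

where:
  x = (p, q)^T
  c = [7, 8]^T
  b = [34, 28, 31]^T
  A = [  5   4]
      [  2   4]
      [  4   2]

Feasible with a bounded optimal solution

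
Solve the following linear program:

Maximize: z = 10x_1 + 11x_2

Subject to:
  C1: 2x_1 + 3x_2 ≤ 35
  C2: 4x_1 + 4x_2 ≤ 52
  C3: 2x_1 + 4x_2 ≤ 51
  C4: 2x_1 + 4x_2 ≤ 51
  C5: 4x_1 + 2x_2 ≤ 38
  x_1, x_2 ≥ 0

Evaluate the objective at each vertex of the feasible region:
  z(0, 0) = 0
  z(9.5, 0) = 95
  z(6, 7) = 137
  z(4, 9) = 139  ←
  z(0, 11.67) = 128.3
The maximum is at x_1 = 4, x_2 = 9.

x_1 = 4, x_2 = 9, z = 139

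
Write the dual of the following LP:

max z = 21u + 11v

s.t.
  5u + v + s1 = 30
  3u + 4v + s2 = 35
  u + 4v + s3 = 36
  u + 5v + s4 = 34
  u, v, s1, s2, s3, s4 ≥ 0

Primal max cᵀx s.t. Ax ≤ b, x ≥ 0  →  Dual min bᵀy s.t. Aᵀy ≥ c, y ≥ 0.

Minimize: z = 30y1 + 35y2 + 36y3 + 34y4

Subject to:
  5y1 + 3y2 + y3 + y4 ≥ 21
  y1 + 4y2 + 4y3 + 5y4 ≥ 11
  y1, y2, y3, y4 ≥ 0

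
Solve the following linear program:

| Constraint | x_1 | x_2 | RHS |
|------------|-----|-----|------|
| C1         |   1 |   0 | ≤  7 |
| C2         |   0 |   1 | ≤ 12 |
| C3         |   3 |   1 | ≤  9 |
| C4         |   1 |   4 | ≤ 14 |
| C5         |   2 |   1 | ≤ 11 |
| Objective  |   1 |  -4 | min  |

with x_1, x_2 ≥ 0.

Evaluate the objective at each vertex of the feasible region:
  z(0, 0) = 0
  z(3, 0) = 3
  z(2, 3) = -10
  z(0, 3.5) = -14  ←
The minimum is at x_1 = 0, x_2 = 3.5.

x_1 = 0, x_2 = 3.5, z = -14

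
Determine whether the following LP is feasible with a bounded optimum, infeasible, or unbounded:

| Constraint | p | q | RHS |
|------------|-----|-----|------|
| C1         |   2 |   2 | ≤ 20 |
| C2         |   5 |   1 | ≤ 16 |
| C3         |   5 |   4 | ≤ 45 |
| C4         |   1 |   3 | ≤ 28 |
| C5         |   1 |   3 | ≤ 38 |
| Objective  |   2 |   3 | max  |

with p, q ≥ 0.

Feasible with a bounded optimal solution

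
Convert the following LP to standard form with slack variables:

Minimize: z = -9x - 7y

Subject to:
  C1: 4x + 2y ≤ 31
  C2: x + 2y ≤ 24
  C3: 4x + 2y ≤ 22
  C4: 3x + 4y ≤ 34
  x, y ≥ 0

min z = -9x - 7y

s.t.
  4x + 2y + s1 = 31
  x + 2y + s2 = 24
  4x + 2y + s3 = 22
  3x + 4y + s4 = 34
  x, y, s1, s2, s3, s4 ≥ 0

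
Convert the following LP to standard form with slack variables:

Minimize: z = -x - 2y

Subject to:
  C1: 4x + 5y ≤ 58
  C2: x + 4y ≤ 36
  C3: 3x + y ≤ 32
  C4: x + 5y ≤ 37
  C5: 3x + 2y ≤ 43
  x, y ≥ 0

min z = -x - 2y

s.t.
  4x + 5y + s1 = 58
  x + 4y + s2 = 36
  3x + y + s3 = 32
  x + 5y + s4 = 37
  3x + 2y + s5 = 43
  x, y, s1, s2, s3, s4, s5 ≥ 0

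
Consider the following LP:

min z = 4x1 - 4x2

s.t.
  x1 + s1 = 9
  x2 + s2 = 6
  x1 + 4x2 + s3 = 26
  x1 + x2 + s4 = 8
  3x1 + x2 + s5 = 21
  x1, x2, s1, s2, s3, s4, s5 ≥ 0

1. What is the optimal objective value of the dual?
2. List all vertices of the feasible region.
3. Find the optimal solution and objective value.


1. -24
2. (0, 0), (7, 0), (6.5, 1.5), (2, 6), (0, 6)
3. x1 = 0, x2 = 6, z = -24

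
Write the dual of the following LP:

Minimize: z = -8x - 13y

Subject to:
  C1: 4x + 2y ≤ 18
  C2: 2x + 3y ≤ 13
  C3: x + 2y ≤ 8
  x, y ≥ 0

Primal min cᵀx s.t. Ax ≤ b, x ≥ 0  →  Dual max −bᵀy s.t. Aᵀy ≥ −c, y ≥ 0.

Maximize: z = -18y1 - 13y2 - 8y3

Subject to:
  4y1 + 2y2 + y3 ≥ 8
  2y1 + 3y2 + 2y3 ≥ 13
  y1, y2, y3 ≥ 0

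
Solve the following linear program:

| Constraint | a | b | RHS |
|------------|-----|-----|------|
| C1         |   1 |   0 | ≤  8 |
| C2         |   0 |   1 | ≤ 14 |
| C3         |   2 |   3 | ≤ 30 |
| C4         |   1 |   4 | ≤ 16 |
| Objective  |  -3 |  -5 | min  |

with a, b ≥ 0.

Evaluate the objective at each vertex of the feasible region:
  z(0, 0) = 0
  z(8, 0) = -24
  z(8, 2) = -34  ←
  z(0, 4) = -20
The minimum is at a = 8, b = 2.

a = 8, b = 2, z = -34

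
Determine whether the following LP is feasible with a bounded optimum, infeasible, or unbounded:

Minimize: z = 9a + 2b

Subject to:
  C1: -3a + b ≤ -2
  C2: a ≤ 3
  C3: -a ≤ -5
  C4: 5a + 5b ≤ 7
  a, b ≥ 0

Infeasible (no feasible solution exists)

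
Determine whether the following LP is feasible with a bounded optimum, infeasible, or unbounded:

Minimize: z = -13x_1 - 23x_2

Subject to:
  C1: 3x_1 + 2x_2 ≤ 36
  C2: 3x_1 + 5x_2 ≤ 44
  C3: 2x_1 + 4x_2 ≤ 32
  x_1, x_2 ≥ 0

Feasible with a bounded optimal solution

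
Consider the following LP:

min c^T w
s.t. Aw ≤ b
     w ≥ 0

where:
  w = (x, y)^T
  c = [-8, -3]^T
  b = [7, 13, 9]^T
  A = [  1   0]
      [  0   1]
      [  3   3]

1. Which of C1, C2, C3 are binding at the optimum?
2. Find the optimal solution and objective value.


1. C3
2. x = 3, y = 0, z = -24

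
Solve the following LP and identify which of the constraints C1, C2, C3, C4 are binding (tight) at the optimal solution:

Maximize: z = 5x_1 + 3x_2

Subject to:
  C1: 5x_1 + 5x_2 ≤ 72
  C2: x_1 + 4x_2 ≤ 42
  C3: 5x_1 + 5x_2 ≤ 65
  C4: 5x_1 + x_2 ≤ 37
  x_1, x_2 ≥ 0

At x_1 = 6, x_2 = 7, compute slack b - a·x for each constraint:
  C1: 72 − 65 = 7  (slack)
  C2: 42 − 34 = 8  (slack)
  C3: 65 − 65 = 0  (binding)
  C4: 37 − 37 = 0  (binding)

Optimal: x_1 = 6, x_2 = 7
Binding: C3, C4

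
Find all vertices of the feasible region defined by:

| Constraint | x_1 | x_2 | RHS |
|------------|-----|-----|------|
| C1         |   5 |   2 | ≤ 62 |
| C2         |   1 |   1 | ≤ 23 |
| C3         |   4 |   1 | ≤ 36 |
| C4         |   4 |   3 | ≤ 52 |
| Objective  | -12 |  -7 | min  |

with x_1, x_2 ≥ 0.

(0, 0), (9, 0), (7, 8), (0, 17.33)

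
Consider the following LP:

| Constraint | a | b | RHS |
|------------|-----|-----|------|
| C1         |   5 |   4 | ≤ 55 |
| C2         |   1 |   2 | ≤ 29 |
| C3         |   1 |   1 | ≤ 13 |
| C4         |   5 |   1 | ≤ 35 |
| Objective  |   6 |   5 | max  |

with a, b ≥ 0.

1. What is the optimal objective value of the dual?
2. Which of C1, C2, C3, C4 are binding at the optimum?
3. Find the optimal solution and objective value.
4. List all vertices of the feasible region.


1. 68
2. C1, C3
3. a = 3, b = 10, z = 68
4. (0, 0), (7, 0), (5.667, 6.667), (3, 10), (0, 13)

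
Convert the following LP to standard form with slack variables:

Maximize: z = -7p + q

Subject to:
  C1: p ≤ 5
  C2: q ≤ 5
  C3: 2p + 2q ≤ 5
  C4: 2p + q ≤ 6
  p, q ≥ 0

max z = -7p + q

s.t.
  p + s1 = 5
  q + s2 = 5
  2p + 2q + s3 = 5
  2p + q + s4 = 6
  p, q, s1, s2, s3, s4 ≥ 0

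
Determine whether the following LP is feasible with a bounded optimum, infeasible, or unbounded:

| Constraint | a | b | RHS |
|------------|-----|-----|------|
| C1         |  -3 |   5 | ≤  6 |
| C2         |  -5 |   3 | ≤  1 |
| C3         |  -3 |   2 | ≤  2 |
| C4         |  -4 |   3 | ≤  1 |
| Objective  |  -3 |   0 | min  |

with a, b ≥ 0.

Unbounded (objective can decrease without bound)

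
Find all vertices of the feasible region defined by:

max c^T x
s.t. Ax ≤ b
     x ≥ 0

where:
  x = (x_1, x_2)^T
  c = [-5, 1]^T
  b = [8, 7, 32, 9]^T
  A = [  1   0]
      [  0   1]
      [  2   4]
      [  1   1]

(0, 0), (8, 0), (8, 1), (2, 7), (0, 7)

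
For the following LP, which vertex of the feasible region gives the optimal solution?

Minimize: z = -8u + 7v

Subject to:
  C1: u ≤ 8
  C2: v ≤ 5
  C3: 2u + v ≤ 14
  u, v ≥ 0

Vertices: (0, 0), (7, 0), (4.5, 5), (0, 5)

Evaluate the objective at each vertex of the feasible region:
  z(0, 0) = 0
  z(7, 0) = -56  ←
  z(4.5, 5) = -1
  z(0, 5) = 35
The minimum is at u = 7, v = 0.

(7, 0)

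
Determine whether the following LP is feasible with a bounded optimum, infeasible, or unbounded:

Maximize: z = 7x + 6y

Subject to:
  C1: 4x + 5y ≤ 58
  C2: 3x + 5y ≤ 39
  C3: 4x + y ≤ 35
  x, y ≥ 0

Feasible with a bounded optimal solution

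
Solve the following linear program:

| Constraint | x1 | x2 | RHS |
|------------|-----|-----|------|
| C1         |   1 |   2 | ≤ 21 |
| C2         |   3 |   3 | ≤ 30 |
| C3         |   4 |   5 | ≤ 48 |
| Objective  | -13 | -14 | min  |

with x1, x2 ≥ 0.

Evaluate the objective at each vertex of the feasible region:
  z(0, 0) = 0
  z(10, 0) = -130
  z(2, 8) = -138  ←
  z(0, 9.6) = -134.4
The minimum is at x1 = 2, x2 = 8.

x1 = 2, x2 = 8, z = -138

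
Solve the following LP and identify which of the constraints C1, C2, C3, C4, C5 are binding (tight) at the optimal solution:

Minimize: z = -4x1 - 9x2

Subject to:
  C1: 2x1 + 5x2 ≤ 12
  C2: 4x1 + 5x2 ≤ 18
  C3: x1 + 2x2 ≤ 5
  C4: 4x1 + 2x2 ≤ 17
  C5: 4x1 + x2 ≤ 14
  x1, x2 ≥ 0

At x1 = 1, x2 = 2, compute slack b - a·x for each constraint:
  C1: 12 − 12 = 0  (binding)
  C2: 18 − 14 = 4  (slack)
  C3: 5 − 5 = 0  (binding)
  C4: 17 − 8 = 9  (slack)
  C5: 14 − 6 = 8  (slack)

Optimal: x1 = 1, x2 = 2
Binding: C1, C3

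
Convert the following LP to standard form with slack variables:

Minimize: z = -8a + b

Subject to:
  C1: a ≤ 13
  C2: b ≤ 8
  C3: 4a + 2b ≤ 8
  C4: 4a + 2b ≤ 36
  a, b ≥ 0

min z = -8a + b

s.t.
  a + s1 = 13
  b + s2 = 8
  4a + 2b + s3 = 8
  4a + 2b + s4 = 36
  a, b, s1, s2, s3, s4 ≥ 0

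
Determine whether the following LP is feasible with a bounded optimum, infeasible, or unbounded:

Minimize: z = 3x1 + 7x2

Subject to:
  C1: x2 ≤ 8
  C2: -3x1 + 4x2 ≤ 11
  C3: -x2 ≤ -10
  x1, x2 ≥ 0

Infeasible (no feasible solution exists)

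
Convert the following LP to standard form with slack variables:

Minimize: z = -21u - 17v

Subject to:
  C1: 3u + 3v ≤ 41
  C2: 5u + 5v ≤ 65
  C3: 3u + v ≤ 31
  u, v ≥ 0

min z = -21u - 17v

s.t.
  3u + 3v + s1 = 41
  5u + 5v + s2 = 65
  3u + v + s3 = 31
  u, v, s1, s2, s3 ≥ 0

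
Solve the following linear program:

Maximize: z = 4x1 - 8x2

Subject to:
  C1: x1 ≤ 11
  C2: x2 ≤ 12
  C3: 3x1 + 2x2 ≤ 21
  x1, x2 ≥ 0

Evaluate the objective at each vertex of the feasible region:
  z(0, 0) = 0
  z(7, 0) = 28  ←
  z(0, 10.5) = -84
The maximum is at x1 = 7, x2 = 0.

x1 = 7, x2 = 0, z = 28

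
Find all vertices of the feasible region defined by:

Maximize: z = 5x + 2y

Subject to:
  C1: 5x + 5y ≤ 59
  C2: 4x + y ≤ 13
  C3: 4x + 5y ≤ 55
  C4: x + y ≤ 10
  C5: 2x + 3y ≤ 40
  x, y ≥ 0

(0, 0), (3.25, 0), (1, 9), (0, 10)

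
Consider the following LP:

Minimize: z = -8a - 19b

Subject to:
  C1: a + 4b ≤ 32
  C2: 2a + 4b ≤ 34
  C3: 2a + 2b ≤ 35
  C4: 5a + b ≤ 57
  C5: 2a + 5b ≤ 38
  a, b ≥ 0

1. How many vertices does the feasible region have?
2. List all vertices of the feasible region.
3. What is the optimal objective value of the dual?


1. 5
2. (0, 0), (11.4, 0), (10.78, 3.111), (9, 4), (0, 7.6)
3. -148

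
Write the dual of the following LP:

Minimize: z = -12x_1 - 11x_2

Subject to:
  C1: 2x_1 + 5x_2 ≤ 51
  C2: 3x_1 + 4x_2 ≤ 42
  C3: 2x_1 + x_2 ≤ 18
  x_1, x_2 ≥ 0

Primal min cᵀx s.t. Ax ≤ b, x ≥ 0  →  Dual max −bᵀy s.t. Aᵀy ≥ −c, y ≥ 0.

Maximize: z = -51y1 - 42y2 - 18y3

Subject to:
  2y1 + 3y2 + 2y3 ≥ 12
  5y1 + 4y2 + y3 ≥ 11
  y1, y2, y3 ≥ 0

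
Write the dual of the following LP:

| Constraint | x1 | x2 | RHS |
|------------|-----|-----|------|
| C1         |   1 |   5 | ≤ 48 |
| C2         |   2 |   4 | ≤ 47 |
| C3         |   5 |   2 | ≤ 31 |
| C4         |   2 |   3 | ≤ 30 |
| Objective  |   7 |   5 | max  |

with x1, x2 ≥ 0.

Primal max cᵀx s.t. Ax ≤ b, x ≥ 0  →  Dual min bᵀy s.t. Aᵀy ≥ c, y ≥ 0.

Minimize: z = 48y1 + 47y2 + 31y3 + 30y4

Subject to:
  y1 + 2y2 + 5y3 + 2y4 ≥ 7
  5y1 + 4y2 + 2y3 + 3y4 ≥ 5
  y1, y2, y3, y4 ≥ 0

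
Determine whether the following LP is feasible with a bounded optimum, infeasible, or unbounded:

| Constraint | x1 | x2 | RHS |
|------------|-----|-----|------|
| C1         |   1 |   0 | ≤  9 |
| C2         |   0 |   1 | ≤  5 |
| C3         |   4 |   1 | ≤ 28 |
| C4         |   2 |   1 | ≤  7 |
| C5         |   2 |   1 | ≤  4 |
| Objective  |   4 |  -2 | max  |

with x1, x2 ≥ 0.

Feasible with a bounded optimal solution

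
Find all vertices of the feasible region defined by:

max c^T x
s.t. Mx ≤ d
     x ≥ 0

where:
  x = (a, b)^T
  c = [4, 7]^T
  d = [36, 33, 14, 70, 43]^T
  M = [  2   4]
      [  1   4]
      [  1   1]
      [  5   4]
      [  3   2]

(0, 0), (14, 0), (10, 4), (3, 7.5), (0, 8.25)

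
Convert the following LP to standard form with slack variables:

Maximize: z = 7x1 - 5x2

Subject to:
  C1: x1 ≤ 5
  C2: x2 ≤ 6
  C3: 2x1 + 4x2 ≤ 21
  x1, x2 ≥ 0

max z = 7x1 - 5x2

s.t.
  x1 + s1 = 5
  x2 + s2 = 6
  2x1 + 4x2 + s3 = 21
  x1, x2, s1, s2, s3 ≥ 0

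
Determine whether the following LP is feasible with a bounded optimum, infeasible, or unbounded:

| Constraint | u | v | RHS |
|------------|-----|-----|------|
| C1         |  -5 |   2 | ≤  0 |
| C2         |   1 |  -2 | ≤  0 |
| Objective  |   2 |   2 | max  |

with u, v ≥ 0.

Unbounded (objective can increase without bound)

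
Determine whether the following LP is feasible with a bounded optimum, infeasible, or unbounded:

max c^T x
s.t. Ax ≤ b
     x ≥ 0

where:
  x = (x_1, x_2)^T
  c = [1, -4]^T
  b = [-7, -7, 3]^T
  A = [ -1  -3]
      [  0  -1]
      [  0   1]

Infeasible (no feasible solution exists)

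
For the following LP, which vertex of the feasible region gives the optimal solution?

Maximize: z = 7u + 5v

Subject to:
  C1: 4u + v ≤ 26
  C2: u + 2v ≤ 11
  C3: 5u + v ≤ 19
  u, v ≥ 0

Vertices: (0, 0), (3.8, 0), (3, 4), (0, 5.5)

Evaluate the objective at each vertex of the feasible region:
  z(0, 0) = 0
  z(3.8, 0) = 26.6
  z(3, 4) = 41  ←
  z(0, 5.5) = 27.5
The maximum is at u = 3, v = 4.

(3, 4)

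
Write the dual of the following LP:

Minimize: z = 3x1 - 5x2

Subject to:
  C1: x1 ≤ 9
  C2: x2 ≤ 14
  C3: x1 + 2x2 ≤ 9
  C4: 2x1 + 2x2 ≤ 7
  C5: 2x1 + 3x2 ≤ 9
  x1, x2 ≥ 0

Primal min cᵀx s.t. Ax ≤ b, x ≥ 0  →  Dual max −bᵀy s.t. Aᵀy ≥ −c, y ≥ 0.

Maximize: z = -9y1 - 14y2 - 9y3 - 7y4 - 9y5

Subject to:
  y1 + y3 + 2y4 + 2y5 ≥ -3
  y2 + 2y3 + 2y4 + 3y5 ≥ 5
  y1, y2, y3, y4, y5 ≥ 0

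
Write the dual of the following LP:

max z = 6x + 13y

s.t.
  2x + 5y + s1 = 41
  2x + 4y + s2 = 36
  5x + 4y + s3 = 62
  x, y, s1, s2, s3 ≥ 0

Primal max cᵀx s.t. Ax ≤ b, x ≥ 0  →  Dual min bᵀy s.t. Aᵀy ≥ c, y ≥ 0.

Minimize: z = 41y1 + 36y2 + 62y3

Subject to:
  2y1 + 2y2 + 5y3 ≥ 6
  5y1 + 4y2 + 4y3 ≥ 13
  y1, y2, y3 ≥ 0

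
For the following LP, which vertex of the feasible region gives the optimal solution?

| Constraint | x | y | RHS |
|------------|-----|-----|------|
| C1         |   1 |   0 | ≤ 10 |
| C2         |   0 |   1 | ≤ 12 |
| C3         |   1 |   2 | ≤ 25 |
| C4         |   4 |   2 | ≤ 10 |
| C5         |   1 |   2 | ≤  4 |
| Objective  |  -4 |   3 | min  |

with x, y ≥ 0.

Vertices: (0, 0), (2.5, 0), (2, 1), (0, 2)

Evaluate the objective at each vertex of the feasible region:
  z(0, 0) = 0
  z(2.5, 0) = -10  ←
  z(2, 1) = -5
  z(0, 2) = 6
The minimum is at x = 2.5, y = 0.

(2.5, 0)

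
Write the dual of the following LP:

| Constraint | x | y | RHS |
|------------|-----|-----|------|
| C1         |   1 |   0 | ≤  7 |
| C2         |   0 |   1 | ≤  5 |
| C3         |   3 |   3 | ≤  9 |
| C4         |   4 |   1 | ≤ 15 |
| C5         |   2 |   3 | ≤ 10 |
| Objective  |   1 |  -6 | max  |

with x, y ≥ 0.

Primal max cᵀx s.t. Ax ≤ b, x ≥ 0  →  Dual min bᵀy s.t. Aᵀy ≥ c, y ≥ 0.

Minimize: z = 7y1 + 5y2 + 9y3 + 15y4 + 10y5

Subject to:
  y1 + 3y3 + 4y4 + 2y5 ≥ 1
  y2 + 3y3 + y4 + 3y5 ≥ -6
  y1, y2, y3, y4, y5 ≥ 0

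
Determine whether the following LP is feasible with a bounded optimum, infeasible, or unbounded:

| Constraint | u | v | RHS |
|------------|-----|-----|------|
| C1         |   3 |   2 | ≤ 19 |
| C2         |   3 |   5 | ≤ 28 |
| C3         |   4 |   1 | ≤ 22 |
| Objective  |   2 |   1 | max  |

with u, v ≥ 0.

Feasible with a bounded optimal solution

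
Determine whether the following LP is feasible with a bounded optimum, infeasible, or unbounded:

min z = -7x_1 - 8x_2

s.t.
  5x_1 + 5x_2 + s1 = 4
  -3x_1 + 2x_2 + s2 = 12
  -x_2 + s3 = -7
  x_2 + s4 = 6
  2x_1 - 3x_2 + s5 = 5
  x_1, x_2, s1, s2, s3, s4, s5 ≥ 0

Infeasible (no feasible solution exists)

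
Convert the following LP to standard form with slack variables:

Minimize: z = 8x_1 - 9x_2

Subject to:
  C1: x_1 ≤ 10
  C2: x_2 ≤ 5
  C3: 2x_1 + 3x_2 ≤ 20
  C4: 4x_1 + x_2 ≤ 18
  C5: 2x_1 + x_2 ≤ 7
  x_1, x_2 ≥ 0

min z = 8x_1 - 9x_2

s.t.
  x_1 + s1 = 10
  x_2 + s2 = 5
  2x_1 + 3x_2 + s3 = 20
  4x_1 + x_2 + s4 = 18
  2x_1 + x_2 + s5 = 7
  x_1, x_2, s1, s2, s3, s4, s5 ≥ 0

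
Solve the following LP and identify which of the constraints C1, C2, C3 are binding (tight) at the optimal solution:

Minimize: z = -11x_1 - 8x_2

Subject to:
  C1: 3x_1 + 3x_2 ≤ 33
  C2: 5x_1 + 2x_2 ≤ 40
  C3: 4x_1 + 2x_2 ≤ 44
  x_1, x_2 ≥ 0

At x_1 = 6, x_2 = 5, compute slack b - a·x for each constraint:
  C1: 33 − 33 = 0  (binding)
  C2: 40 − 40 = 0  (binding)
  C3: 44 − 34 = 10  (slack)

Optimal: x_1 = 6, x_2 = 5
Binding: C1, C2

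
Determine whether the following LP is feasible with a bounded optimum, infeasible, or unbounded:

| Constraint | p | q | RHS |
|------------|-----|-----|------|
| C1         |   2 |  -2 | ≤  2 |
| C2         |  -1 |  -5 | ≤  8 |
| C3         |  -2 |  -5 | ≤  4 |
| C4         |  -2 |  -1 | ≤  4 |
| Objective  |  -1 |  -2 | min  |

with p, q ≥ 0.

Unbounded (objective can decrease without bound)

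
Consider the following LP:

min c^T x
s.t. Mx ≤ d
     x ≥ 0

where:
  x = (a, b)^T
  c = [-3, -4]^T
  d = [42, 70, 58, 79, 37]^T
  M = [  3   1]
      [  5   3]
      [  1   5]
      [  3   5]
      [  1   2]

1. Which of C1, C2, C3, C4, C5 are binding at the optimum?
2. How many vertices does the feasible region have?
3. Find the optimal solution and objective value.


1. C2, C3
2. 4
3. a = 8, b = 10, z = -64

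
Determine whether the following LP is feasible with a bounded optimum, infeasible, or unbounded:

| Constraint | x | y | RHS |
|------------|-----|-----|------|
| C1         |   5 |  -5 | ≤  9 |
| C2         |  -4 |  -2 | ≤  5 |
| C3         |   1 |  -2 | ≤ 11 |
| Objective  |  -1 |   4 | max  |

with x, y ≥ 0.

Unbounded (objective can increase without bound)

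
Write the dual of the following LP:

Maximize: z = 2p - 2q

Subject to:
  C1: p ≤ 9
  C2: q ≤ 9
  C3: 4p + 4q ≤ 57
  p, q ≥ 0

Primal max cᵀx s.t. Ax ≤ b, x ≥ 0  →  Dual min bᵀy s.t. Aᵀy ≥ c, y ≥ 0.

Minimize: z = 9y1 + 9y2 + 57y3

Subject to:
  y1 + 4y3 ≥ 2
  y2 + 4y3 ≥ -2
  y1, y2, y3 ≥ 0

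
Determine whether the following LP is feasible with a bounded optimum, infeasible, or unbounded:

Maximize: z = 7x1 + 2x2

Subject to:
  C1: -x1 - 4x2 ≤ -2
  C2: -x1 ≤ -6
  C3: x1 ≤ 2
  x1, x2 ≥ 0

Infeasible (no feasible solution exists)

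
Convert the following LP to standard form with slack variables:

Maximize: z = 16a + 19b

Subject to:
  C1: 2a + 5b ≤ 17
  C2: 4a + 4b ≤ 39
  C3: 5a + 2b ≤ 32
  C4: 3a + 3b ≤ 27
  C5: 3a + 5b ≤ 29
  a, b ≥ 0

max z = 16a + 19b

s.t.
  2a + 5b + s1 = 17
  4a + 4b + s2 = 39
  5a + 2b + s3 = 32
  3a + 3b + s4 = 27
  3a + 5b + s5 = 29
  a, b, s1, s2, s3, s4, s5 ≥ 0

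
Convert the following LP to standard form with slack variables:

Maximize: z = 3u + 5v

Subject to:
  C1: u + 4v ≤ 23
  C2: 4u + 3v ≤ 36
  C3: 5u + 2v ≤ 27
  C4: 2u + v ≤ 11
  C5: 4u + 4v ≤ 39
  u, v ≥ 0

max z = 3u + 5v

s.t.
  u + 4v + s1 = 23
  4u + 3v + s2 = 36
  5u + 2v + s3 = 27
  2u + v + s4 = 11
  4u + 4v + s5 = 39
  u, v, s1, s2, s3, s4, s5 ≥ 0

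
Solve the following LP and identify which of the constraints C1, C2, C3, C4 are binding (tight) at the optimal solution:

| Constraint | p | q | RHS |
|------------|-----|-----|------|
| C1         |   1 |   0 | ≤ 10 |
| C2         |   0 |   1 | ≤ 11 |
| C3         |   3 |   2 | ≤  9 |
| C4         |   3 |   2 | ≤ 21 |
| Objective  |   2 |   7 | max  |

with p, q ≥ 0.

At p = 0, q = 4.5, compute slack b - a·x for each constraint:
  C1: 10 − 0 = 10  (slack)
  C2: 11 − 4.5 = 6.5  (slack)
  C3: 9 − 9 = 0  (binding)
  C4: 21 − 9 = 12  (slack)

Optimal: p = 0, q = 4.5
Binding: C3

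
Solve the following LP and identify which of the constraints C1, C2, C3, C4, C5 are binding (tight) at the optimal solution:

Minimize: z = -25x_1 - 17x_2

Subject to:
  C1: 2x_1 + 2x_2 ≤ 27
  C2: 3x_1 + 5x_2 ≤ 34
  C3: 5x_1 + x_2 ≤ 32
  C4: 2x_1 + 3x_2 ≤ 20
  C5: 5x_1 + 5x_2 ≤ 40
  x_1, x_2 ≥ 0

At x_1 = 6, x_2 = 2, compute slack b - a·x for each constraint:
  C1: 27 − 16 = 11  (slack)
  C2: 34 − 28 = 6  (slack)
  C3: 32 − 32 = 0  (binding)
  C4: 20 − 18 = 2  (slack)
  C5: 40 − 40 = 0  (binding)

Optimal: x_1 = 6, x_2 = 2
Binding: C3, C5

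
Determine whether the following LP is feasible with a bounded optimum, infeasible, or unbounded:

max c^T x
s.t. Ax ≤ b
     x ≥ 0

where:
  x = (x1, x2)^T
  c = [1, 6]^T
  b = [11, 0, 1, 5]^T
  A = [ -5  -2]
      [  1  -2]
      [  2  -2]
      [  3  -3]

Unbounded (objective can increase without bound)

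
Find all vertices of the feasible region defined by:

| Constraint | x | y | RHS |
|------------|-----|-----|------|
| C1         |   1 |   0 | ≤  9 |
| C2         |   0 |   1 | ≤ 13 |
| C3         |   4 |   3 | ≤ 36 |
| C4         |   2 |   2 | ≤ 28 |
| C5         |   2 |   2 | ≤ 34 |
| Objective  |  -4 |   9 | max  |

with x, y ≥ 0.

(0, 0), (9, 0), (0, 12)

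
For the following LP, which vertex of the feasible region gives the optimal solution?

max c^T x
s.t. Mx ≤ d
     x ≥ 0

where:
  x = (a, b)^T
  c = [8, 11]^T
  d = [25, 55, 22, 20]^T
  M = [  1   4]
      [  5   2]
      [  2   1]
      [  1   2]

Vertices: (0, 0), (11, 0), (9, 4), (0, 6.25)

Evaluate the objective at each vertex of the feasible region:
  z(0, 0) = 0
  z(11, 0) = 88
  z(9, 4) = 116  ←
  z(0, 6.25) = 68.75
The maximum is at a = 9, b = 4.

(9, 4)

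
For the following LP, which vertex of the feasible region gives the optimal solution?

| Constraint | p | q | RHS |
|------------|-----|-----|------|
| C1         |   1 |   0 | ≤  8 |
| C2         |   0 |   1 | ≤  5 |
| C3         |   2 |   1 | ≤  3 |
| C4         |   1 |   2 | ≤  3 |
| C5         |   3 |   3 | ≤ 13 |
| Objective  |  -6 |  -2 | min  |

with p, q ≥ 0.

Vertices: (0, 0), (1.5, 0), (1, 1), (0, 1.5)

Evaluate the objective at each vertex of the feasible region:
  z(0, 0) = 0
  z(1.5, 0) = -9  ←
  z(1, 1) = -8
  z(0, 1.5) = -3
The minimum is at p = 1.5, q = 0.

(1.5, 0)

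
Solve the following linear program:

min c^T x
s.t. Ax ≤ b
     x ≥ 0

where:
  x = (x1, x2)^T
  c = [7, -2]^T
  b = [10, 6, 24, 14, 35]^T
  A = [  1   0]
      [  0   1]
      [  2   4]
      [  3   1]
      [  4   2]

Evaluate the objective at each vertex of the feasible region:
  z(0, 0) = 0
  z(4.667, 0) = 32.67
  z(3.2, 4.4) = 13.6
  z(0, 6) = -12  ←
The minimum is at x1 = 0, x2 = 6.

x1 = 0, x2 = 6, z = -12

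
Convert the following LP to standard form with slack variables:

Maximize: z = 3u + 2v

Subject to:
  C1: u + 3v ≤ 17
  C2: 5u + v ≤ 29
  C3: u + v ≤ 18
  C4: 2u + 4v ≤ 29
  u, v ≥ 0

max z = 3u + 2v

s.t.
  u + 3v + s1 = 17
  5u + v + s2 = 29
  u + v + s3 = 18
  2u + 4v + s4 = 29
  u, v, s1, s2, s3, s4 ≥ 0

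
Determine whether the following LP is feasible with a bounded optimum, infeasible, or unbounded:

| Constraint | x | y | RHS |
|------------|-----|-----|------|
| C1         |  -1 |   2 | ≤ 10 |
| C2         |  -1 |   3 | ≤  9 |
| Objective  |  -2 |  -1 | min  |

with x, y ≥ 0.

Unbounded (objective can decrease without bound)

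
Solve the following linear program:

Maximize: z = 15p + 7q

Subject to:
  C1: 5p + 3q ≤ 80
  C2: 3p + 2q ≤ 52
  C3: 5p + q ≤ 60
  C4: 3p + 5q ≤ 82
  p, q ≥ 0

Evaluate the objective at each vertex of the feasible region:
  z(0, 0) = 0
  z(12, 0) = 180
  z(10, 10) = 220  ←
  z(9.625, 10.62) = 218.8
  z(0, 16.4) = 114.8
The maximum is at p = 10, q = 10.

p = 10, q = 10, z = 220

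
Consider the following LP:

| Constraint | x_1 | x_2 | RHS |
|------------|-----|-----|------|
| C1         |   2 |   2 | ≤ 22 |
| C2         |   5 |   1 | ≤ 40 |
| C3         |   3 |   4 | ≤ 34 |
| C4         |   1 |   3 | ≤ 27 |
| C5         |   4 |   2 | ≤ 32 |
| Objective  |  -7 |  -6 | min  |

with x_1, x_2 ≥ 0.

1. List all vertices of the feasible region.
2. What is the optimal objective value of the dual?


1. (0, 0), (8, 0), (6, 4), (0, 8.5)
2. -66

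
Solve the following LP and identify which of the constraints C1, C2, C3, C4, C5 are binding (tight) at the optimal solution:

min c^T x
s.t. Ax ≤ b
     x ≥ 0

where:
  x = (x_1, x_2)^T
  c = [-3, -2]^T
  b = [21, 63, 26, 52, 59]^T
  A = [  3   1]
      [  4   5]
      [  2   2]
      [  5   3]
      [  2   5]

At x_1 = 4, x_2 = 9, compute slack b - a·x for each constraint:
  C1: 21 − 21 = 0  (binding)
  C2: 63 − 61 = 2  (slack)
  C3: 26 − 26 = 0  (binding)
  C4: 52 − 47 = 5  (slack)
  C5: 59 − 53 = 6  (slack)

Optimal: x_1 = 4, x_2 = 9
Binding: C1, C3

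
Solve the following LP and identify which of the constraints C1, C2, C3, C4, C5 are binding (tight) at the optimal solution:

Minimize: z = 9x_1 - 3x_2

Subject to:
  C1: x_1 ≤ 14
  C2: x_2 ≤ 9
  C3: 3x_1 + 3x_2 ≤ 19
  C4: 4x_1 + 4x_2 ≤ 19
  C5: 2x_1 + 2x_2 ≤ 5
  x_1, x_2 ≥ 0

At x_1 = 0, x_2 = 2.5, compute slack b - a·x for each constraint:
  C1: 14 − 0 = 14  (slack)
  C2: 9 − 2.5 = 6.5  (slack)
  C3: 19 − 7.5 = 11.5  (slack)
  C4: 19 − 10 = 9  (slack)
  C5: 5 − 5 = 0  (binding)

Optimal: x_1 = 0, x_2 = 2.5
Binding: C5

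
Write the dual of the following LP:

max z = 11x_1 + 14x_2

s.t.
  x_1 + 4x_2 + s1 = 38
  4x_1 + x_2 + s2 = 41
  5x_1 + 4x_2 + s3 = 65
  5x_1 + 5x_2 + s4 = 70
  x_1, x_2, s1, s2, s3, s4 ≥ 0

Primal max cᵀx s.t. Ax ≤ b, x ≥ 0  →  Dual min bᵀy s.t. Aᵀy ≥ c, y ≥ 0.

Minimize: z = 38y1 + 41y2 + 65y3 + 70y4

Subject to:
  y1 + 4y2 + 5y3 + 5y4 ≥ 11
  4y1 + y2 + 4y3 + 5y4 ≥ 14
  y1, y2, y3, y4 ≥ 0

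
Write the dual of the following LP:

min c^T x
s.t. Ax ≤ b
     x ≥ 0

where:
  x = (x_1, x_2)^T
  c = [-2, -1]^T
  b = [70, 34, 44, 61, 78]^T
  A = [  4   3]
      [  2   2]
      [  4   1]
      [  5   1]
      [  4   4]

Primal min cᵀx s.t. Ax ≤ b, x ≥ 0  →  Dual max −bᵀy s.t. Aᵀy ≥ −c, y ≥ 0.

Maximize: z = -70y1 - 34y2 - 44y3 - 61y4 - 78y5

Subject to:
  4y1 + 2y2 + 4y3 + 5y4 + 4y5 ≥ 2
  3y1 + 2y2 + y3 + y4 + 4y5 ≥ 1
  y1, y2, y3, y4, y5 ≥ 0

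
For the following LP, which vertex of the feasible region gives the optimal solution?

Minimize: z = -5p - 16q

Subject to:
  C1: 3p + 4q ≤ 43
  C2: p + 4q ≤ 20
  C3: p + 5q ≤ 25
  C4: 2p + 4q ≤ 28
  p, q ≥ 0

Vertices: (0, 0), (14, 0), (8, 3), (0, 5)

Evaluate the objective at each vertex of the feasible region:
  z(0, 0) = 0
  z(14, 0) = -70
  z(8, 3) = -88  ←
  z(0, 5) = -80
The minimum is at p = 8, q = 3.

(8, 3)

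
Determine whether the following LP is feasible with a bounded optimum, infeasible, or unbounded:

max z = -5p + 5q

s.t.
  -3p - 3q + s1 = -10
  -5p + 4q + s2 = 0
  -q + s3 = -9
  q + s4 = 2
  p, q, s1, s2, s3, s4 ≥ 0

Infeasible (no feasible solution exists)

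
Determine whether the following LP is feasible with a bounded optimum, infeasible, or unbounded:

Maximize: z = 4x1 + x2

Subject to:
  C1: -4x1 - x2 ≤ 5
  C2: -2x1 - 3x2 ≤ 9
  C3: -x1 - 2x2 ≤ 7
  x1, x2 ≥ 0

Unbounded (objective can increase without bound)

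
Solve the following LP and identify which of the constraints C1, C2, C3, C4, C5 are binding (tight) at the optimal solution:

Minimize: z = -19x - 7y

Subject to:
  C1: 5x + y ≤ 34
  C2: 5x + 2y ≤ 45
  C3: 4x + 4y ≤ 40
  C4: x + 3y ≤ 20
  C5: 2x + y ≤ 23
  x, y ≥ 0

At x = 6, y = 4, compute slack b - a·x for each constraint:
  C1: 34 − 34 = 0  (binding)
  C2: 45 − 38 = 7  (slack)
  C3: 40 − 40 = 0  (binding)
  C4: 20 − 18 = 2  (slack)
  C5: 23 − 16 = 7  (slack)

Optimal: x = 6, y = 4
Binding: C1, C3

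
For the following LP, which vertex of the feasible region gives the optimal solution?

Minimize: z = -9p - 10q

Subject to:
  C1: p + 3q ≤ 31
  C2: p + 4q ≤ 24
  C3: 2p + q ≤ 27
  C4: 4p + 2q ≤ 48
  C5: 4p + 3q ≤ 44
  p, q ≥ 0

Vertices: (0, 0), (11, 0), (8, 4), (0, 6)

Evaluate the objective at each vertex of the feasible region:
  z(0, 0) = 0
  z(11, 0) = -99
  z(8, 4) = -112  ←
  z(0, 6) = -60
The minimum is at p = 8, q = 4.

(8, 4)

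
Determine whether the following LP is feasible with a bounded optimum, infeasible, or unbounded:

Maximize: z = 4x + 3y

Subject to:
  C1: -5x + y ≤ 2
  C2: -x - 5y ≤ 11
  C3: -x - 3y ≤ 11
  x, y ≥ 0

Unbounded (objective can increase without bound)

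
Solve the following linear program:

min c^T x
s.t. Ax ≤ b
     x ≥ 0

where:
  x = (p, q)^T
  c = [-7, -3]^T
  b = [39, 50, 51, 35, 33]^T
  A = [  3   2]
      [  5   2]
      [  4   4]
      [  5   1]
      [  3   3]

Evaluate the objective at each vertex of the feasible region:
  z(0, 0) = 0
  z(7, 0) = -49
  z(6, 5) = -57  ←
  z(0, 11) = -33
The minimum is at p = 6, q = 5.

p = 6, q = 5, z = -57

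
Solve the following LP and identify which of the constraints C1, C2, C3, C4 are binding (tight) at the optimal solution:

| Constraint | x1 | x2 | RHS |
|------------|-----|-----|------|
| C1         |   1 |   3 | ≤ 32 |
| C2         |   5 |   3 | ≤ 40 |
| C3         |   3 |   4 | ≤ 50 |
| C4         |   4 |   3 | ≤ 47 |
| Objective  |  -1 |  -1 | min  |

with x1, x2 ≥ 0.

At x1 = 2, x2 = 10, compute slack b - a·x for each constraint:
  C1: 32 − 32 = 0  (binding)
  C2: 40 − 40 = 0  (binding)
  C3: 50 − 46 = 4  (slack)
  C4: 47 − 38 = 9  (slack)

Optimal: x1 = 2, x2 = 10
Binding: C1, C2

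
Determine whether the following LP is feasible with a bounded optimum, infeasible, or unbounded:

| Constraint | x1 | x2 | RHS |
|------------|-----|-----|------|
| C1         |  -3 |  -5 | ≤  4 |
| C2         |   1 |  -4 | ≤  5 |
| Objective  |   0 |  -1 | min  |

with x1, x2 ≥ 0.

Unbounded (objective can decrease without bound)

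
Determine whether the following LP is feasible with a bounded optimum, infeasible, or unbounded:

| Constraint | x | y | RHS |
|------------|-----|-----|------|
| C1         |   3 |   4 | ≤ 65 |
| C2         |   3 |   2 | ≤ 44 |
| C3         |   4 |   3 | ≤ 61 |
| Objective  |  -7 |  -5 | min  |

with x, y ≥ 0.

Feasible with a bounded optimal solution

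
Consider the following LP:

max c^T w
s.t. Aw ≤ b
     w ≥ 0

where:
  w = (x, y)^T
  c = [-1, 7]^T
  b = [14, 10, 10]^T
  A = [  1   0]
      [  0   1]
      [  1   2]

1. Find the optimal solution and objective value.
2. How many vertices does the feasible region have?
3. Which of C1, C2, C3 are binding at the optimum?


1. x = 0, y = 5, z = 35
2. 3
3. C3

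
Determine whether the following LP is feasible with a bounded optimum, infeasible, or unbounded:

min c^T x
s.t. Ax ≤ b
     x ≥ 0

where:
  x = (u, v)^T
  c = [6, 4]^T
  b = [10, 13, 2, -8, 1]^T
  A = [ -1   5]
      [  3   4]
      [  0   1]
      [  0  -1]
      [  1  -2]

Infeasible (no feasible solution exists)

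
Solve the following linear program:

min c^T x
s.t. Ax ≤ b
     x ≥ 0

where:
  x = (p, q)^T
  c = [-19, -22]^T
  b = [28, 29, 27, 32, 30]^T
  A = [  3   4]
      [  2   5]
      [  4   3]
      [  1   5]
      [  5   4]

Evaluate the objective at each vertex of the feasible region:
  z(0, 0) = 0
  z(6, 0) = -114
  z(2, 5) = -148  ←
  z(0, 5.8) = -127.6
The minimum is at p = 2, q = 5.

p = 2, q = 5, z = -148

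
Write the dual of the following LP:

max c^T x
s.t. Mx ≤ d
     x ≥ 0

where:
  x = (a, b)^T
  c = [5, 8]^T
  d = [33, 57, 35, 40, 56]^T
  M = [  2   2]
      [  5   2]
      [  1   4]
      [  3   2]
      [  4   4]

Primal max cᵀx s.t. Ax ≤ b, x ≥ 0  →  Dual min bᵀy s.t. Aᵀy ≥ c, y ≥ 0.

Minimize: z = 33y1 + 57y2 + 35y3 + 40y4 + 56y5

Subject to:
  2y1 + 5y2 + y3 + 3y4 + 4y5 ≥ 5
  2y1 + 2y2 + 4y3 + 2y4 + 4y5 ≥ 8
  y1, y2, y3, y4, y5 ≥ 0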